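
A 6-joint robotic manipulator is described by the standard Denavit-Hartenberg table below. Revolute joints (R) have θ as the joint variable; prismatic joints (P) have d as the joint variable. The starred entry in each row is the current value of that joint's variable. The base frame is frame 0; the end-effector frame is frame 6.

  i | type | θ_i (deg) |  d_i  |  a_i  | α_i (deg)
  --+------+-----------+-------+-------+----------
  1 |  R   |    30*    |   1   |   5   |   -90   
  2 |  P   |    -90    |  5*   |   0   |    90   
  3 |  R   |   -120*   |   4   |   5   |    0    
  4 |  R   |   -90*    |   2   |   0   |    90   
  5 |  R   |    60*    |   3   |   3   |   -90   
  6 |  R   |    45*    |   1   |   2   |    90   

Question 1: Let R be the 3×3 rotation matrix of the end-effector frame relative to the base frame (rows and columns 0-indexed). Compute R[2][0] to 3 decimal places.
End-effector x-axis (col 0 of R) = (-0.3125,-0.6834,-0.6597)
R[2][0] = -0.6597

-0.660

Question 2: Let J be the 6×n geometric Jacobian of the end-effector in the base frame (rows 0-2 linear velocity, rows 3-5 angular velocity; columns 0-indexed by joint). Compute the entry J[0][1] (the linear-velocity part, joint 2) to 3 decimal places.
prismatic axis z_1 = (-0.5000,0.8660,0.0000)
J_v[:, 1] = z_1; J_ω[:, 1] = (0,0,0)
entry J[0][1] = -0.5000

-0.500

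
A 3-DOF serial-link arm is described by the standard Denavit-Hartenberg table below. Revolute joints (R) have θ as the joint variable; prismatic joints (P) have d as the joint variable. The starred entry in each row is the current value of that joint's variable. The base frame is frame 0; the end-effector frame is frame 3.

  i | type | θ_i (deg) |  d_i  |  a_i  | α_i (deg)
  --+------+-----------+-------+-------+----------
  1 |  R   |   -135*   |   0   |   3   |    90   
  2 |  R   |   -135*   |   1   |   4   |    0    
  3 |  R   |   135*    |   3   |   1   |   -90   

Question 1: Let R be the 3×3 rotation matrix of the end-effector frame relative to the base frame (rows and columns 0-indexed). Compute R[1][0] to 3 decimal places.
-0.707

End-effector x-axis (col 0 of R) = (-0.7071,-0.7071,0.0000)
R[1][0] = -0.7071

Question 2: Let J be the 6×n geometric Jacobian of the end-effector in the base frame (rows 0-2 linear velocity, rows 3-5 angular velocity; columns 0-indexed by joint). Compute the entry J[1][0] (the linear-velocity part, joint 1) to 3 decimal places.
-3.657

axis z_0 = ẑ; lever o_n−o_0 = (-3.6569,2.0000,-2.8284)
cross product → J_v[:, 0] = (-2.0000,-3.6569,0.0000)
J_ω[:, 0] = z_0
entry J[1][0] = -3.6569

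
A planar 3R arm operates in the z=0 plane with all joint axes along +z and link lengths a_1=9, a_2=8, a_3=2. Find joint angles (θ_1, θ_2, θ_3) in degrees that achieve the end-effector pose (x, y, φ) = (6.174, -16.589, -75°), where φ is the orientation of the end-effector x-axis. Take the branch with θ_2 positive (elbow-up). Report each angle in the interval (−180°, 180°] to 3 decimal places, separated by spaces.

-90.001 44.998 -29.997

wrist centre = target − a_3·(cos φ, sin φ) = (5.6564, -14.6571)
cos θ_2 = (246.8264−9²−8²)/(2·9·8) = 0.7071; θ_2 = 44.9983° (elbow-up)
β = atan2(-14.6571,5.6564) = -68.8978°; ψ = atan2(5.6567,14.6570) = 21.1034°
θ_1 = β − ψ = -90.0013°
θ_3 = φ − θ_1 − θ_2 = -29.9970° (wrapped to (-180°,180°])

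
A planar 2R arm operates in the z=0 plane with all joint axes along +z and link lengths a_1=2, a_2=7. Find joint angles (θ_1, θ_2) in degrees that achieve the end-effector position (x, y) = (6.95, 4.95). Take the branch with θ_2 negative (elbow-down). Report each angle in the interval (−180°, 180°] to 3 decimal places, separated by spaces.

70.905 -44.983

cos θ_2 = (72.8050−2²−7²)/(2·2·7) = 0.7073; θ_2 = -44.9826° (elbow-down)
β = atan2(4.9500,6.9500) = 35.4596°; ψ = atan2(-4.9482,6.9513) = -35.4451°
θ_1 = β − ψ = 70.9048°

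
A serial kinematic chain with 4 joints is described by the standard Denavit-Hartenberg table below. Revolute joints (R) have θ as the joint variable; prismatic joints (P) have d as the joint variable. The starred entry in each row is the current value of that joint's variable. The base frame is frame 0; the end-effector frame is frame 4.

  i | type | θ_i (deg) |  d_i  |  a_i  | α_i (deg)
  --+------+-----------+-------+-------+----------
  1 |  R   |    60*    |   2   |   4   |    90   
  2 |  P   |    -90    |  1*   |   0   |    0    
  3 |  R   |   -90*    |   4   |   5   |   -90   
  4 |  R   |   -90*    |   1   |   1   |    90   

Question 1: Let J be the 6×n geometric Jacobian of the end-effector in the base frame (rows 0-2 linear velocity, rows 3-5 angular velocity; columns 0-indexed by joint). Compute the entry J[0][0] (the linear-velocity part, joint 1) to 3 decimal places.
axis z_0 = ẑ; lever o_n−o_0 = (4.6962,-3.8660,1.0000)
cross product → J_v[:, 0] = (3.8660,4.6962,-0.0000)
J_ω[:, 0] = z_0
entry J[0][0] = 3.8660

3.866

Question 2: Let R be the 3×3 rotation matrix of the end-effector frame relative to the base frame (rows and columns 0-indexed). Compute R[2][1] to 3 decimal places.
End-effector y-axis (col 1 of R) = (0.0000,-0.0000,-1.0000)
R[2][1] = -1.0000

-1.000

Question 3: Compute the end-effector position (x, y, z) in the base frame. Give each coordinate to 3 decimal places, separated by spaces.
after link 1: o_1 = (2.0000, 3.4641, 2.0000)
after link 2: o_2 = (2.8660, 2.9641, 2.0000)
after link 3: o_3 = (3.8301, -3.3660, 2.0000)
after link 4: o_4 = (4.6962, -3.8660, 1.0000)

4.696 -3.866 1.000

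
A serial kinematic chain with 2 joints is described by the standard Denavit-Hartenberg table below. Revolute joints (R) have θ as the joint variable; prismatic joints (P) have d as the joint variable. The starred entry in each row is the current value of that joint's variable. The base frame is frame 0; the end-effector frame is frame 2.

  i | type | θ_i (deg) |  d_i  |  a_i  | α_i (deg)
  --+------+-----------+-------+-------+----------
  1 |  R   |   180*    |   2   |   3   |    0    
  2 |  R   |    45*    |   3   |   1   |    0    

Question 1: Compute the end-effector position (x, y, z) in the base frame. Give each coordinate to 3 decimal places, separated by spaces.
-3.707 -0.707 5.000

after link 1: o_1 = (-3.0000, 0.0000, 2.0000)
after link 2: o_2 = (-3.7071, -0.7071, 5.0000)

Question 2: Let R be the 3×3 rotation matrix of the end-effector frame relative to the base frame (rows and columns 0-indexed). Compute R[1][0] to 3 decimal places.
-0.707

End-effector x-axis (col 0 of R) = (-0.7071,-0.7071,0.0000)
R[1][0] = -0.7071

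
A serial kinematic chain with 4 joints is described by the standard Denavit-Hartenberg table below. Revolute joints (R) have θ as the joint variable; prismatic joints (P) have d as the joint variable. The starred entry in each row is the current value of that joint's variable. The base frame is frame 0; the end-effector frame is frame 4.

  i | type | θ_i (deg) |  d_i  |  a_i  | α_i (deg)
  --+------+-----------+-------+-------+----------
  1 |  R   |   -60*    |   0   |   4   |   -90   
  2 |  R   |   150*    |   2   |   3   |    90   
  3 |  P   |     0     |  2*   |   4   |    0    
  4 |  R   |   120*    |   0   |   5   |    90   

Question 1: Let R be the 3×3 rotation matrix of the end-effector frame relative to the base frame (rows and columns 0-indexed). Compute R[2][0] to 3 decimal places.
End-effector x-axis (col 0 of R) = (0.9665,0.0580,0.2500)
R[2][0] = 0.2500

0.250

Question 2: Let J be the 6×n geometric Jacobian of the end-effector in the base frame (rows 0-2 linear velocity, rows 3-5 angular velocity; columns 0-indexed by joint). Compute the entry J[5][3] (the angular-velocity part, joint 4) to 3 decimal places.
axis z_3 = (0.2500,-0.4330,-0.8660); lever o_n−o_3 = (4.8325,0.2901,1.2500)
cross product → J_v[:, 3] = (-0.2901,-4.4976,2.1651)
J_ω[:, 3] = z_3
entry J[5][3] = -0.8660

-0.866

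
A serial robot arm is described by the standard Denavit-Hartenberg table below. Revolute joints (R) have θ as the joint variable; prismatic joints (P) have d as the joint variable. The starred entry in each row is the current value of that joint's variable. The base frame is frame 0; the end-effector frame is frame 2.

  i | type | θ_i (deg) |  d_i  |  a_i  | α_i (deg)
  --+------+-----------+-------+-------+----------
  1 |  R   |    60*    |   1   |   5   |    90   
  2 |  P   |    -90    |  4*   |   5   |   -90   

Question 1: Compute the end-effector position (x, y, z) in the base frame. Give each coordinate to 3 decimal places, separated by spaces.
after link 1: o_1 = (2.5000, 4.3301, 1.0000)
after link 2: o_2 = (5.9641, 2.3301, -4.0000)

5.964 2.330 -4.000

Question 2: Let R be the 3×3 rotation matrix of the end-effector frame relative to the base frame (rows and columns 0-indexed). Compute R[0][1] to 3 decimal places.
-0.866

End-effector y-axis (col 1 of R) = (-0.8660,0.5000,-0.0000)
R[0][1] = -0.8660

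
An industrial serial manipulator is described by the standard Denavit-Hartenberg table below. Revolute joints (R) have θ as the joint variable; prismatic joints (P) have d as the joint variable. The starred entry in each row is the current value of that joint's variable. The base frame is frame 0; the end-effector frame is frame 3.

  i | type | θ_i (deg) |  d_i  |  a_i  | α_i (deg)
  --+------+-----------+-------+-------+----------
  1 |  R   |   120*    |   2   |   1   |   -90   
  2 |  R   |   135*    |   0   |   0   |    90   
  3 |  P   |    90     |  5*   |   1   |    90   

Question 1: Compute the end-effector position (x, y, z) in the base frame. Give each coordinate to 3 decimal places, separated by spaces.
after link 1: o_1 = (-0.5000, 0.8660, 2.0000)
after link 2: o_2 = (-0.5000, 0.8660, 2.0000)
after link 3: o_3 = (-3.1338, 3.4279, -1.5355)

-3.134 3.428 -1.536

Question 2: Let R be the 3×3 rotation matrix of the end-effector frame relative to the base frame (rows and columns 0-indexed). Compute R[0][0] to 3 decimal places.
End-effector x-axis (col 0 of R) = (-0.8660,-0.5000,0.0000)
R[0][0] = -0.8660

-0.866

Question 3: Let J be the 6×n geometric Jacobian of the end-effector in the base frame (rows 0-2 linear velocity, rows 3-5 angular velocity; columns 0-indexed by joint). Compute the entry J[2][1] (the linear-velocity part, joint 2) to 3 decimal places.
-3.536

axis z_1 = (-0.8660,-0.5000,0.0000); lever o_n−o_1 = (-2.6338,2.5619,-3.5355)
cross product → J_v[:, 1] = (1.7678,-3.0619,-3.5355)
J_ω[:, 1] = z_1
entry J[2][1] = -3.5355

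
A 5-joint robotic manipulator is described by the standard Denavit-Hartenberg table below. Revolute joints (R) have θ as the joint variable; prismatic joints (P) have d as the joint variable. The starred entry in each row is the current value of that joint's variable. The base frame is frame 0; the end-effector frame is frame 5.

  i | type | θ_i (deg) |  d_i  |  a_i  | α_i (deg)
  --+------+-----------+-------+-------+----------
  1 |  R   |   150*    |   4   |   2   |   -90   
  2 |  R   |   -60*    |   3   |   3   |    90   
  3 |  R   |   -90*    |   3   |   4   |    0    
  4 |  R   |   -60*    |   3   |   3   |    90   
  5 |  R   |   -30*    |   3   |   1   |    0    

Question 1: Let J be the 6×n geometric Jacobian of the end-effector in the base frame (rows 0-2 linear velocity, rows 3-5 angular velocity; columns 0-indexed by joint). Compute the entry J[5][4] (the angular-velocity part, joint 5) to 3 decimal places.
-0.433

axis z_4 = (-0.2165,-0.8750,-0.4330); lever o_n−o_4 = (-0.4833,-2.2210,-2.1986)
cross product → J_v[:, 4] = (0.9620,-0.2667,0.0580)
J_ω[:, 4] = z_4
entry J[5][4] = -0.4330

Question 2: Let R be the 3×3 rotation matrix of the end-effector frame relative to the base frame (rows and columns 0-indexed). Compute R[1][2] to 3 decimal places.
End-effector z-axis (col 2 of R) = (-0.2165,-0.8750,-0.4330)
R[1][2] = -0.8750

-0.875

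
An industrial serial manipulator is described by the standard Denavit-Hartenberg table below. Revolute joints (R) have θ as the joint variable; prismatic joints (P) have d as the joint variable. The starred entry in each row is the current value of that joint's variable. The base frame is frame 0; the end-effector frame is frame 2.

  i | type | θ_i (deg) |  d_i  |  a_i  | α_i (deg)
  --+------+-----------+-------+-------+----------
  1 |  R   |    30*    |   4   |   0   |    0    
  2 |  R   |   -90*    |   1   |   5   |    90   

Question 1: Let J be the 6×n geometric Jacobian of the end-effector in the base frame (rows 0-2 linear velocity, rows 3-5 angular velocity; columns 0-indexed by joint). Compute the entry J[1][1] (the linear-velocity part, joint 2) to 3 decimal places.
2.500

axis z_1 = (0.0000,0.0000,1.0000); lever o_n−o_1 = (2.5000,-4.3301,1.0000)
cross product → J_v[:, 1] = (4.3301,2.5000,-0.0000)
J_ω[:, 1] = z_1
entry J[1][1] = 2.5000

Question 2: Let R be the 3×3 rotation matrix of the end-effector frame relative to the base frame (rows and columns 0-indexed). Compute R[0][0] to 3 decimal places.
0.500

End-effector x-axis (col 0 of R) = (0.5000,-0.8660,0.0000)
R[0][0] = 0.5000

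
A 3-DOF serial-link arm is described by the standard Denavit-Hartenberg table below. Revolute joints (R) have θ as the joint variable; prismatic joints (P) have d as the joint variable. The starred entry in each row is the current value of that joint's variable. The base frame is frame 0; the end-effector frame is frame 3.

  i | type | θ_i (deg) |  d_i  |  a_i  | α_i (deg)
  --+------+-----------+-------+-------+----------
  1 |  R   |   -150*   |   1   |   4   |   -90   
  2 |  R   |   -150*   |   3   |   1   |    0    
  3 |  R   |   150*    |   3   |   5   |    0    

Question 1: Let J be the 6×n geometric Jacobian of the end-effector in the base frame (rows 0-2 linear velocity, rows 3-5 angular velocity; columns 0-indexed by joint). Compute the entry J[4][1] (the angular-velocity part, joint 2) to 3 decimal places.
-0.866

axis z_1 = (0.5000,-0.8660,0.0000); lever o_n−o_1 = (-0.5801,-7.2631,0.5000)
cross product → J_v[:, 1] = (-0.4330,-0.2500,-4.1340)
J_ω[:, 1] = z_1
entry J[4][1] = -0.8660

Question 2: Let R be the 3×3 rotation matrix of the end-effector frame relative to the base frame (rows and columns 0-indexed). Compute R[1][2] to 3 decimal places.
-0.866

End-effector z-axis (col 2 of R) = (0.5000,-0.8660,0.0000)
R[1][2] = -0.8660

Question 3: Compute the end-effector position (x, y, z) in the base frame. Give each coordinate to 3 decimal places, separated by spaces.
after link 1: o_1 = (-3.4641, -2.0000, 1.0000)
after link 2: o_2 = (-1.2141, -4.1651, 1.5000)
after link 3: o_3 = (-4.0442, -9.2631, 1.5000)

-4.044 -9.263 1.500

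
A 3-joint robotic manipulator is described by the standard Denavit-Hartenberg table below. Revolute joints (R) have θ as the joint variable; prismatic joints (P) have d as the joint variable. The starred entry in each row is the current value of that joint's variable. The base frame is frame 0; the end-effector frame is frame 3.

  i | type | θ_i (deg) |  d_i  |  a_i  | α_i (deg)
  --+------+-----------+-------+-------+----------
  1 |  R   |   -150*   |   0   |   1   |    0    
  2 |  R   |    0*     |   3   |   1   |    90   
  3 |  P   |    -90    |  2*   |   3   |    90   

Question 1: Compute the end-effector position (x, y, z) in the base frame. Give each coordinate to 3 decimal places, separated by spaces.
-2.732 0.732 0.000

after link 1: o_1 = (-0.8660, -0.5000, 0.0000)
after link 2: o_2 = (-1.7321, -1.0000, 3.0000)
after link 3: o_3 = (-2.7321, 0.7321, 0.0000)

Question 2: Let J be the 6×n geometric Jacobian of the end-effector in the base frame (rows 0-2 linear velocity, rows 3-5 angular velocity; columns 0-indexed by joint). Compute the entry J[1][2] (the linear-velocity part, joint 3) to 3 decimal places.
0.866

prismatic axis z_2 = (-0.5000,0.8660,0.0000)
J_v[:, 2] = z_2; J_ω[:, 2] = (0,0,0)
entry J[1][2] = 0.8660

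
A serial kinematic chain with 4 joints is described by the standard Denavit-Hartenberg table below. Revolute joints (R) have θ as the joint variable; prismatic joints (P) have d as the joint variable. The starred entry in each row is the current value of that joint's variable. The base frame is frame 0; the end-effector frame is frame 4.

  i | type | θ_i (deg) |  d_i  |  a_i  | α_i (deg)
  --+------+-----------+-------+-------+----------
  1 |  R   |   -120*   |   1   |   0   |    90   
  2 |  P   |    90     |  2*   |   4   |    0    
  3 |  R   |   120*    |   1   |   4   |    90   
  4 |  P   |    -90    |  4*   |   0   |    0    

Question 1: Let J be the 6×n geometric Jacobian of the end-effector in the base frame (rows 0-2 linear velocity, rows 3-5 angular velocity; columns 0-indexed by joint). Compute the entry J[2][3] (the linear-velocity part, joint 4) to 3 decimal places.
prismatic axis z_3 = (0.2500,0.4330,0.8660)
J_v[:, 3] = z_3; J_ω[:, 3] = (0,0,0)
entry J[2][3] = 0.8660

0.866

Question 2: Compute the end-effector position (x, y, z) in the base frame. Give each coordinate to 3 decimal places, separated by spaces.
after link 1: o_1 = (0.0000, 0.0000, 1.0000)
after link 2: o_2 = (-1.7321, 1.0000, 5.0000)
after link 3: o_3 = (-0.8660, 4.5000, 3.0000)
after link 4: o_4 = (0.1340, 6.2321, 6.4641)

0.134 6.232 6.464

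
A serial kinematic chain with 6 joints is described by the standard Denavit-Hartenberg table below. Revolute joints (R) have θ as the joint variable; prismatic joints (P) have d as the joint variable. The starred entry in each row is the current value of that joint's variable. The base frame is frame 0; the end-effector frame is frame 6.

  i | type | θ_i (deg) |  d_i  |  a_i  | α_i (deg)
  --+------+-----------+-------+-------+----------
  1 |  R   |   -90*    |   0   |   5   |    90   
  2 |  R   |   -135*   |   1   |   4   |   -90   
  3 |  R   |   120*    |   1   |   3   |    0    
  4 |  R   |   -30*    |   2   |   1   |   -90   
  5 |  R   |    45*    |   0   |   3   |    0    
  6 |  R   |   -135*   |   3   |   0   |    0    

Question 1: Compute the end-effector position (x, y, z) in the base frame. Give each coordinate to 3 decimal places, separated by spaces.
4.719 -5.975 -0.268

after link 1: o_1 = (0.0000, -5.0000, 0.0000)
after link 2: o_2 = (-1.0000, -2.1716, -2.8284)
after link 3: o_3 = (1.5981, -3.9393, -2.4749)
after link 4: o_4 = (2.5981, -5.3536, -3.8891)
after link 5: o_5 = (4.7194, -3.8536, -2.3891)
after link 6: o_6 = (4.7194, -5.9749, -0.2678)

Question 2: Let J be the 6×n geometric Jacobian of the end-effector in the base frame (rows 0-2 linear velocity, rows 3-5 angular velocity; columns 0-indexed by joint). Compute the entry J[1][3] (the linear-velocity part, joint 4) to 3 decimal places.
-2.207

axis z_3 = (-0.0000,-0.7071,-0.7071); lever o_n−o_3 = (3.1213,-2.0355,2.2071)
cross product → J_v[:, 3] = (-3.0000,-2.2071,2.2071)
J_ω[:, 3] = z_3
entry J[1][3] = -2.2071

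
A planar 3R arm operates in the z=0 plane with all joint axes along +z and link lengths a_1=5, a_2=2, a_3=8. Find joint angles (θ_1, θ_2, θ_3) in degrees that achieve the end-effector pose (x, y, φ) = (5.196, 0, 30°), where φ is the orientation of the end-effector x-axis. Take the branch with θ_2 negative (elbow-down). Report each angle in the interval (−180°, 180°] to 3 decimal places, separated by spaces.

wrist centre = target − a_3·(cos φ, sin φ) = (-1.7322, -4.0000)
cos θ_2 = (19.0005−5²−2²)/(2·5·2) = -0.5000; θ_2 = -119.9983° (elbow-down)
β = atan2(-4.0000,-1.7322) = -113.4151°; ψ = atan2(-1.7321,4.0001) = -23.4133°
θ_1 = β − ψ = -90.0017°
θ_3 = φ − θ_1 − θ_2 = -120.0000° (wrapped to (-180°,180°])

-90.002 -119.998 -120.000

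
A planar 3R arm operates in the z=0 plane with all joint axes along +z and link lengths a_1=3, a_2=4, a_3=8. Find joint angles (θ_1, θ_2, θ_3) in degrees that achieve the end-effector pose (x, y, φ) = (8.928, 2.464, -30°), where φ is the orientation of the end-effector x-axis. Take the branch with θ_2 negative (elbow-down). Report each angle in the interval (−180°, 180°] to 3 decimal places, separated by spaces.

wrist centre = target − a_3·(cos φ, sin φ) = (1.9998, 6.4640)
cos θ_2 = (45.7825−3²−4²)/(2·3·4) = 0.8659; θ_2 = -30.0102° (elbow-down)
β = atan2(6.4640,1.9998) = 72.8093°; ψ = atan2(-2.0006,6.4637) = -17.1980°
θ_1 = β − ψ = 90.0072°
θ_3 = φ − θ_1 − θ_2 = -89.9971° (wrapped to (-180°,180°])

90.007 -30.010 -89.997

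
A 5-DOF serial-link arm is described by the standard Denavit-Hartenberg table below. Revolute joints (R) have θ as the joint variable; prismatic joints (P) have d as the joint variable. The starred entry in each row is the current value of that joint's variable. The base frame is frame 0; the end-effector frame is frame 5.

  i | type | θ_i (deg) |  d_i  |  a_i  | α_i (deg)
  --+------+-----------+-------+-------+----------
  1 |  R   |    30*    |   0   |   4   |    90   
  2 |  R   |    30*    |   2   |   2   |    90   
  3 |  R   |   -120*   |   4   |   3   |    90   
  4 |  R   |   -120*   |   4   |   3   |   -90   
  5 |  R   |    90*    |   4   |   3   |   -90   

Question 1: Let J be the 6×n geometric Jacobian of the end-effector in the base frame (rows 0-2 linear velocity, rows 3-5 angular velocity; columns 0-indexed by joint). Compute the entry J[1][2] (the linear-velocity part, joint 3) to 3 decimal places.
axis z_2 = (0.4330,0.2500,-0.8660); lever o_n−o_2 = (-4.6696,1.6908,-1.1561)
cross product → J_v[:, 2] = (1.1752,4.5446,1.8995)
J_ω[:, 2] = z_2
entry J[1][2] = 4.5446

4.545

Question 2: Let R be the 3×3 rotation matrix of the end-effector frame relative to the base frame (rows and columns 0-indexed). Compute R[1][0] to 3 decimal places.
End-effector x-axis (col 0 of R) = (0.3995,0.8080,0.4330)
R[1][0] = 0.8080

0.808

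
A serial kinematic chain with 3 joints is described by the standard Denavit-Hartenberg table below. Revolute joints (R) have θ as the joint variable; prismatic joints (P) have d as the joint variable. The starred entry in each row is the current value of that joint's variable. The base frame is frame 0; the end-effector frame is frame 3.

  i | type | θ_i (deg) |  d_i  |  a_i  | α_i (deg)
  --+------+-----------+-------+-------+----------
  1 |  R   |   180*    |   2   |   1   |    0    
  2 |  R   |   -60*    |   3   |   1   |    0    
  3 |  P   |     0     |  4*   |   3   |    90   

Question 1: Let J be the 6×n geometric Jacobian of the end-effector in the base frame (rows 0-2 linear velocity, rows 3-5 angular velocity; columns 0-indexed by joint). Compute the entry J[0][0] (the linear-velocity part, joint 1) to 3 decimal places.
-3.464

axis z_0 = ẑ; lever o_n−o_0 = (-3.0000,3.4641,9.0000)
cross product → J_v[:, 0] = (-3.4641,-3.0000,0.0000)
J_ω[:, 0] = z_0
entry J[0][0] = -3.4641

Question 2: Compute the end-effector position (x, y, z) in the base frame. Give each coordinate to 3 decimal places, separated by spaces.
after link 1: o_1 = (-1.0000, 0.0000, 2.0000)
after link 2: o_2 = (-1.5000, 0.8660, 5.0000)
after link 3: o_3 = (-3.0000, 3.4641, 9.0000)

-3.000 3.464 9.000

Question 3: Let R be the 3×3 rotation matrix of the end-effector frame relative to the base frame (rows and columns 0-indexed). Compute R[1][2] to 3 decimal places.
End-effector z-axis (col 2 of R) = (0.8660,0.5000,0.0000)
R[1][2] = 0.5000

0.500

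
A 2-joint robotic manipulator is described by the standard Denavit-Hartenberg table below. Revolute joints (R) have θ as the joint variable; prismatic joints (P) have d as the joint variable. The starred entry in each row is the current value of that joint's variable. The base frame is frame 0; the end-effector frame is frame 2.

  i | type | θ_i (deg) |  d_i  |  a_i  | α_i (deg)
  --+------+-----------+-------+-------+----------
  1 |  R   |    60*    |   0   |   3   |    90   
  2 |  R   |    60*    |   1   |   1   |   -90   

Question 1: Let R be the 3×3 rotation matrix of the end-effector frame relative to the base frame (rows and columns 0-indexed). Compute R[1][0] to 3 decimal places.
End-effector x-axis (col 0 of R) = (0.2500,0.4330,0.8660)
R[1][0] = 0.4330

0.433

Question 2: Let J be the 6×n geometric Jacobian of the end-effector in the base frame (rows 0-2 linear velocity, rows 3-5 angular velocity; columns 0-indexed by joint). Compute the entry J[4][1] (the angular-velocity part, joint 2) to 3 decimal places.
axis z_1 = (0.8660,-0.5000,0.0000); lever o_n−o_1 = (1.1160,-0.0670,0.8660)
cross product → J_v[:, 1] = (-0.4330,-0.7500,0.5000)
J_ω[:, 1] = z_1
entry J[4][1] = -0.5000

-0.500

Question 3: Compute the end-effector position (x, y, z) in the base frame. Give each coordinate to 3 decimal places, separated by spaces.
after link 1: o_1 = (1.5000, 2.5981, 0.0000)
after link 2: o_2 = (2.6160, 2.5311, 0.8660)

2.616 2.531 0.866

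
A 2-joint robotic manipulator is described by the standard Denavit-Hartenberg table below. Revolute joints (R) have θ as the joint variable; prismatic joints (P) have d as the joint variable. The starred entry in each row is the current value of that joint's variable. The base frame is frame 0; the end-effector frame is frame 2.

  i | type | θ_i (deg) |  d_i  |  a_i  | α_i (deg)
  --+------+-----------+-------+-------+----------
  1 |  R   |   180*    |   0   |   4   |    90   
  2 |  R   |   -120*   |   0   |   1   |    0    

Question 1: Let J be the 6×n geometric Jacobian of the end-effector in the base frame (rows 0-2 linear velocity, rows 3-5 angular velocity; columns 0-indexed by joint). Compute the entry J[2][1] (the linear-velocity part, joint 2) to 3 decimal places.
axis z_1 = (0.0000,1.0000,0.0000); lever o_n−o_1 = (0.5000,-0.0000,-0.8660)
cross product → J_v[:, 1] = (-0.8660,0.0000,-0.5000)
J_ω[:, 1] = z_1
entry J[2][1] = -0.5000

-0.500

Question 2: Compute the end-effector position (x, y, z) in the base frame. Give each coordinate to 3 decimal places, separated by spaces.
-3.500 0.000 -0.866

after link 1: o_1 = (-4.0000, 0.0000, 0.0000)
after link 2: o_2 = (-3.5000, 0.0000, -0.8660)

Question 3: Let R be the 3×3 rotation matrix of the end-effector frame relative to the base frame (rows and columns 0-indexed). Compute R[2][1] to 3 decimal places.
-0.500

End-effector y-axis (col 1 of R) = (-0.8660,0.0000,-0.5000)
R[2][1] = -0.5000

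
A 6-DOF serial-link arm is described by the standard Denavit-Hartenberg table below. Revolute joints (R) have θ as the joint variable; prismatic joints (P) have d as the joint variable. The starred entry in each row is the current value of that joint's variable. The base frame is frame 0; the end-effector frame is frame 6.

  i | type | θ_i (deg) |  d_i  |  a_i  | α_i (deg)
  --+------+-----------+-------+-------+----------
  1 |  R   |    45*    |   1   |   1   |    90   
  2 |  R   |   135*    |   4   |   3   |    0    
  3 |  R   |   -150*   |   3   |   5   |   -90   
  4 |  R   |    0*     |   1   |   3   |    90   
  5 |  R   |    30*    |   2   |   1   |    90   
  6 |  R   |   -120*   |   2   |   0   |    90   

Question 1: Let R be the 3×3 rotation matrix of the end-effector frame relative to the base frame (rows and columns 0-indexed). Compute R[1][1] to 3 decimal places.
End-effector y-axis (col 1 of R) = (0.1830,0.1830,-0.9659)
R[1][1] = 0.1830

0.183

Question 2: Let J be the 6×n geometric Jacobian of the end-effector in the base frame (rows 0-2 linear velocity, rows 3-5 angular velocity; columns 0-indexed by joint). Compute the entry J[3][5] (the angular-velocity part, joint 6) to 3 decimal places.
0.183

axis z_5 = (0.1830,0.1830,-0.9659); lever o_n−o_5 = (0.3660,0.3660,-1.9319)
cross product → J_v[:, 5] = (0.0000,-0.0000,-0.0000)
J_ω[:, 5] = z_5
entry J[3][5] = 0.1830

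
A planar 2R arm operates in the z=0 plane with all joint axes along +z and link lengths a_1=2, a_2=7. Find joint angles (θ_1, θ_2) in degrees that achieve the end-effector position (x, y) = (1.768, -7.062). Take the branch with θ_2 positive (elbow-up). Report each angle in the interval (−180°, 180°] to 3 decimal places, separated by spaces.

cos θ_2 = (52.9977−2²−7²)/(2·2·7) = -0.0001; θ_2 = 90.0048° (elbow-up)
β = atan2(-7.0620,1.7680) = -75.9447°; ψ = atan2(7.0000,1.9994) = 74.0590°
θ_1 = β − ψ = -150.0037°

-150.004 90.005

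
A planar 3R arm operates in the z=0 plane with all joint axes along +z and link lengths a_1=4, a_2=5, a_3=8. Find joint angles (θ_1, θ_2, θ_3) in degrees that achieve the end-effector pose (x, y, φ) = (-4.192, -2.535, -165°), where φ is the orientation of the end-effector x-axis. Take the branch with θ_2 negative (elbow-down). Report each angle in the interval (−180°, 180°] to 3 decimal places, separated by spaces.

wrist centre = target − a_3·(cos φ, sin φ) = (3.5354, -0.4644)
cos θ_2 = (12.7148−4²−5²)/(2·4·5) = -0.7071; θ_2 = -135.0019° (elbow-down)
β = atan2(-0.4644,3.5354) = -7.4841°; ψ = atan2(-3.5354,0.4644) = -82.5174°
θ_1 = β − ψ = 75.0333°
θ_3 = φ − θ_1 − θ_2 = -105.0315° (wrapped to (-180°,180°])

75.033 -135.002 -105.031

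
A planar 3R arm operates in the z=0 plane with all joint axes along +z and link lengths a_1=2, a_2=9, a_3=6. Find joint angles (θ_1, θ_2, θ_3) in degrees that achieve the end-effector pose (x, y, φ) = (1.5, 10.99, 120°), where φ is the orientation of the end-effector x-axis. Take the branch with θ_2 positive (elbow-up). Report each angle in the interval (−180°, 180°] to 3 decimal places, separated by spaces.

-90.019 150.014 60.005

wrist centre = target − a_3·(cos φ, sin φ) = (4.5000, 5.7938)
cos θ_2 = (53.8187−2²−9²)/(2·2·9) = -0.8661; θ_2 = 150.0141° (elbow-up)
β = atan2(5.7938,4.5000) = 52.1640°; ψ = atan2(4.4981,-5.7953) = 142.1829°
θ_1 = β − ψ = -90.0189°
θ_3 = φ − θ_1 − θ_2 = 60.0049° (wrapped to (-180°,180°])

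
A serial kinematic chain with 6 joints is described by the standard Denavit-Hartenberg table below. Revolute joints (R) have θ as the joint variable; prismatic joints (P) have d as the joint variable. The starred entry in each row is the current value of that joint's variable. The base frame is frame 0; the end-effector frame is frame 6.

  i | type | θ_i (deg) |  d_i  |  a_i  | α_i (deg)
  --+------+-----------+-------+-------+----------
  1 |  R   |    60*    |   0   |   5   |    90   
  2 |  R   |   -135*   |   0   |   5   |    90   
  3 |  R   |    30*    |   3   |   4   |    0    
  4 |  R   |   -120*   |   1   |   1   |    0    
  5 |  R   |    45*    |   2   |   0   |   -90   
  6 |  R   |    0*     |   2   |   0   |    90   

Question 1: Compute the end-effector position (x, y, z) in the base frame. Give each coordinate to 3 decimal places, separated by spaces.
-1.023 -6.600 -2.742

after link 1: o_1 = (2.5000, 4.3301, 0.0000)
after link 2: o_2 = (0.7322, 1.2683, -3.5355)
after link 3: o_3 = (0.1789, -3.6902, -3.8637)
after link 4: o_4 = (-1.0407, -3.8025, -3.1566)
after link 5: o_5 = (-1.7478, -5.0273, -1.7424)
after link 6: o_6 = (-1.0231, -6.6004, -2.7424)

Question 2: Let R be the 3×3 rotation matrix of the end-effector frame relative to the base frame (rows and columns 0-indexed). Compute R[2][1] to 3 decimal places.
End-effector y-axis (col 1 of R) = (0.3624,-0.7866,-0.5000)
R[2][1] = -0.5000

-0.500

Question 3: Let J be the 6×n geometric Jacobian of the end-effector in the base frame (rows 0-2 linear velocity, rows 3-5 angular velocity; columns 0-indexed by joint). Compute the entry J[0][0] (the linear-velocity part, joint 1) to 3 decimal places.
6.600

axis z_0 = ẑ; lever o_n−o_0 = (-1.0231,-6.6004,-2.7424)
cross product → J_v[:, 0] = (6.6004,-1.0231,0.0000)
J_ω[:, 0] = z_0
entry J[0][0] = 6.6004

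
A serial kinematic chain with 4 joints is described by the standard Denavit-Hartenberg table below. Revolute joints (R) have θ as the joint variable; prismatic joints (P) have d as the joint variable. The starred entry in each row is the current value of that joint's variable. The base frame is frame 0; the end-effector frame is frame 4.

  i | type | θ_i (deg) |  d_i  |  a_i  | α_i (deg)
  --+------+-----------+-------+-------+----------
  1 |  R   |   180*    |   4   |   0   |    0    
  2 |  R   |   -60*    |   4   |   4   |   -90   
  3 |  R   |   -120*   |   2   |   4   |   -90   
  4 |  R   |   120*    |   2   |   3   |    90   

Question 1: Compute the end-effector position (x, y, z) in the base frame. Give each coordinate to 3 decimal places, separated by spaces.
after link 1: o_1 = (0.0000, 0.0000, 4.0000)
after link 2: o_2 = (-2.0000, 3.4641, 8.0000)
after link 3: o_3 = (-2.7321, 0.7321, 11.4641)
after link 4: o_4 = (-1.7231, 4.1806, 11.1651)

-1.723 4.181 11.165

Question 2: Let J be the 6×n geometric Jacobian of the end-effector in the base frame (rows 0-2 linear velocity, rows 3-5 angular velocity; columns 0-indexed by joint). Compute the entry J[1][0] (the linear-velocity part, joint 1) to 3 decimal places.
axis z_0 = ẑ; lever o_n−o_0 = (-1.7231,4.1806,11.1651)
cross product → J_v[:, 0] = (-4.1806,-1.7231,0.0000)
J_ω[:, 0] = z_0
entry J[1][0] = -1.7231

-1.723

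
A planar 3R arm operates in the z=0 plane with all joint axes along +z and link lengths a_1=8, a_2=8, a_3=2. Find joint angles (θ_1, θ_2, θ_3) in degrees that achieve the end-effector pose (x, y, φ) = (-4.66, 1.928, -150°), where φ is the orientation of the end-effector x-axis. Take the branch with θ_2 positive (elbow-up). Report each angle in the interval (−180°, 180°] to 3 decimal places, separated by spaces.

59.998 150.002 -0.001

wrist centre = target − a_3·(cos φ, sin φ) = (-2.9279, 2.9280)
cos θ_2 = (17.1461−8²−8²)/(2·8·8) = -0.8660; θ_2 = 150.0024° (elbow-up)
β = atan2(2.9280,-2.9279) = 134.9995°; ψ = atan2(3.9997,1.0716) = 75.0012°
θ_1 = β − ψ = 59.9983°
θ_3 = φ − θ_1 − θ_2 = -0.0007° (wrapped to (-180°,180°])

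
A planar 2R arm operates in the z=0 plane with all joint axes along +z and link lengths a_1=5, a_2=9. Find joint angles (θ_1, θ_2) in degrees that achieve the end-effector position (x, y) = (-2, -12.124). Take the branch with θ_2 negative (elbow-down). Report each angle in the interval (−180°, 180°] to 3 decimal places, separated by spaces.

-59.996 -60.006

cos θ_2 = (150.9914−5²−9²)/(2·5·9) = 0.4999; θ_2 = -60.0063° (elbow-down)
β = atan2(-12.1240,-2.0000) = -99.3673°; ψ = atan2(-7.7947,9.4991) = -39.3713°
θ_1 = β − ψ = -59.9959°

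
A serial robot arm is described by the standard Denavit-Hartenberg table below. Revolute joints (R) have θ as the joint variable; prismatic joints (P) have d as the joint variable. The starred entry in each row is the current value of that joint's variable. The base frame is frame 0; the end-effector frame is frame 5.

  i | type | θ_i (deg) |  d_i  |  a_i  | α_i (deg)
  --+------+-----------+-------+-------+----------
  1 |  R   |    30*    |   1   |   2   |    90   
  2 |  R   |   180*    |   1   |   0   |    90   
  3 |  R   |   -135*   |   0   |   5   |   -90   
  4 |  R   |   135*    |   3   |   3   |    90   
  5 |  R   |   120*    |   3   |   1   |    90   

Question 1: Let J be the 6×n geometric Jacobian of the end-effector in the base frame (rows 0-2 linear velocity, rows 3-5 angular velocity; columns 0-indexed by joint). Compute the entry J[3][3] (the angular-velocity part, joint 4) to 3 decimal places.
-0.966

axis z_3 = (-0.9659,0.2588,0.0000); lever o_n−o_3 = (-3.6428,1.3421,-3.8891)
cross product → J_v[:, 3] = (-1.0066,-3.7566,-0.3536)
J_ω[:, 3] = z_3
entry J[3][3] = -0.9659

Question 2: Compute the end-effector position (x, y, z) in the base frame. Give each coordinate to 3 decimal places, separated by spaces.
after link 1: o_1 = (1.7321, 1.0000, 1.0000)
after link 2: o_2 = (2.2321, 0.1340, 1.0000)
after link 3: o_3 = (3.5261, 4.9636, 1.0000)
after link 4: o_4 = (0.0793, 3.6910, -1.1213)
after link 5: o_5 = (-0.1166, 6.3057, -2.8891)

-0.117 6.306 -2.889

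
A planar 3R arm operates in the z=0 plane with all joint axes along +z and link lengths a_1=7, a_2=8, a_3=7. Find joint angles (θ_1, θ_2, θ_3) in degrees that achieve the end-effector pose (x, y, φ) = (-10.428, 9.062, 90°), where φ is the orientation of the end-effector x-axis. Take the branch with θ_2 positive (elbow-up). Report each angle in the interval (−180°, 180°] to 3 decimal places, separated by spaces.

119.999 90.003 -120.002

wrist centre = target − a_3·(cos φ, sin φ) = (-10.4280, 2.0620)
cos θ_2 = (112.9950−7²−8²)/(2·7·8) = -0.0000; θ_2 = 90.0025° (elbow-up)
β = atan2(2.0620,-10.4280) = 168.8148°; ψ = atan2(8.0000,6.9996) = 48.8155°
θ_1 = β − ψ = 119.9993°
θ_3 = φ − θ_1 − θ_2 = -120.0018° (wrapped to (-180°,180°])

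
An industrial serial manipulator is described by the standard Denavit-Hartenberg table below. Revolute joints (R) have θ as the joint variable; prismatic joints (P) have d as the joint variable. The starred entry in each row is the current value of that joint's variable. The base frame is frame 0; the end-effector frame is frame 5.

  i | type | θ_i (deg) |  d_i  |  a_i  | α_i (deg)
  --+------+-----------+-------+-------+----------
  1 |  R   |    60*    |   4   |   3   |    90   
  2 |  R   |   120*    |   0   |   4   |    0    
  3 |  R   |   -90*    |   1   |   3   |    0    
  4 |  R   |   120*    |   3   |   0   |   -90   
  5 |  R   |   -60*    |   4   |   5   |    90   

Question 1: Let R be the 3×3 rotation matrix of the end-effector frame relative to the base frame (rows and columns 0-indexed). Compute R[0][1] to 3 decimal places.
End-effector y-axis (col 1 of R) = (-0.2500,-0.4330,-0.8660)
R[0][1] = -0.2500

-0.250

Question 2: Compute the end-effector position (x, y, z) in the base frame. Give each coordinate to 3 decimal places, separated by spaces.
6.931 -4.656 6.750

after link 1: o_1 = (1.5000, 2.5981, 4.0000)
after link 2: o_2 = (0.5000, 0.8660, 7.4641)
after link 3: o_3 = (2.6651, 2.6160, 8.9641)
after link 4: o_4 = (5.2631, 1.1160, 8.9641)
after link 5: o_5 = (6.9306, -4.6561, 6.7500)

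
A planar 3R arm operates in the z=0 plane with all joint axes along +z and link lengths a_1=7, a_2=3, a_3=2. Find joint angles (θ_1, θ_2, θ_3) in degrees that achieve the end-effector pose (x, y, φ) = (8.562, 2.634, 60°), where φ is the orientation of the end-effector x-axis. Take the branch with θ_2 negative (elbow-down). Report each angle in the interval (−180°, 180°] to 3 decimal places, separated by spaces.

30.001 -90.004 120.003

wrist centre = target − a_3·(cos φ, sin φ) = (7.5620, 0.9019)
cos θ_2 = (57.9974−7²−3²)/(2·7·3) = -0.0001; θ_2 = -90.0036° (elbow-down)
β = atan2(0.9019,7.5620) = 6.8018°; ψ = atan2(-3.0000,6.9998) = -23.1992°
θ_1 = β − ψ = 30.0009°
θ_3 = φ − θ_1 − θ_2 = 120.0027° (wrapped to (-180°,180°])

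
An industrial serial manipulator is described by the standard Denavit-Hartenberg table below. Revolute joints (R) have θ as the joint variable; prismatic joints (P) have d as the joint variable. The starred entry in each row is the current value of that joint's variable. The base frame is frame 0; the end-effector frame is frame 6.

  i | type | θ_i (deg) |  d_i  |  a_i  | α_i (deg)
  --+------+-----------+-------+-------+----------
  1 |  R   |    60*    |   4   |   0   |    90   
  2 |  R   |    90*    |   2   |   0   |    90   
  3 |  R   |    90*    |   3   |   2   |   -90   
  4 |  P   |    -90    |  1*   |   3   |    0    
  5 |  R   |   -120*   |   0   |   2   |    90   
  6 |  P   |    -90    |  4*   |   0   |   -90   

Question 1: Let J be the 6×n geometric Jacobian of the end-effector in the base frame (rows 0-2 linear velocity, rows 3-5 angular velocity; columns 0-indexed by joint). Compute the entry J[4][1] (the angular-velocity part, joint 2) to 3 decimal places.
axis z_1 = (0.8660,-0.5000,0.0000); lever o_n−o_1 = (4.4641,-0.8038,-1.0000)
cross product → J_v[:, 1] = (0.5000,0.8660,1.5359)
J_ω[:, 1] = z_1
entry J[4][1] = -0.5000

-0.500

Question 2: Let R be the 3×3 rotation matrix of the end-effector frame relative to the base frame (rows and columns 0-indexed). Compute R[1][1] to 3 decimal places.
End-effector y-axis (col 1 of R) = (0.0000,1.0000,0.0000)
R[1][1] = 1.0000

1.000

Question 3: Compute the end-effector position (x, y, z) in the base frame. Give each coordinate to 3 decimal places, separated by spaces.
4.464 -0.804 3.000

after link 1: o_1 = (0.0000, 0.0000, 4.0000)
after link 2: o_2 = (1.7321, -1.0000, 4.0000)
after link 3: o_3 = (4.9641, 0.5981, 4.0000)
after link 4: o_4 = (6.4641, 3.1962, 3.0000)
after link 5: o_5 = (4.4641, 3.1962, 3.0000)
after link 6: o_6 = (4.4641, -0.8038, 3.0000)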